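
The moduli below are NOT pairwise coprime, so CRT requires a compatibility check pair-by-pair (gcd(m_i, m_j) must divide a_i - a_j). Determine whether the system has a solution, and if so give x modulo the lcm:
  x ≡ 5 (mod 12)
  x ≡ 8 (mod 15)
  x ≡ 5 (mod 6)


Moduli 12, 15, 6 are not pairwise coprime, so CRT works modulo lcm(m_i) when all pairwise compatibility conditions hold.
Pairwise compatibility: gcd(m_i, m_j) must divide a_i - a_j for every pair.
Merge one congruence at a time:
  Start: x ≡ 5 (mod 12).
  Combine with x ≡ 8 (mod 15): gcd(12, 15) = 3; 8 - 5 = 3, which IS divisible by 3, so compatible.
    Write x = 5 + 12·t and substitute into x ≡ 8 (mod 15): 12·t ≡ 8 − 5 = 3 (mod 15).
    Divide the congruence (and modulus) by g = 3: 4·t ≡ 1 (mod 5).
    The inverse of 4 mod 5 is 4 (since 4·4 = 16 = 3·5 + 1), so t ≡ 4·1 = 4 ≡ 4 (mod 5).
    Then x = 5 + 12·4 = 53, valid modulo lcm(12, 15) = 60: x ≡ 53 (mod 60).
  Combine with x ≡ 5 (mod 6): gcd(60, 6) = 6; 5 - 53 = -48, which IS divisible by 6, so compatible.
    Write x = 53 + 60·t and substitute into x ≡ 5 (mod 6): 60·t ≡ 5 − 53 = -48 (mod 6).
    Divide the congruence (and modulus) by g = 6: 10·t ≡ -8 (mod 1).
    Modulo 1 every t works; take t = 0.
    Then x = 53 + 60·0 = 53, valid modulo lcm(60, 6) = 60: x ≡ 53 (mod 60).
Verify: 53 mod 12 = 5, 53 mod 15 = 8, 53 mod 6 = 5.

x ≡ 53 (mod 60).


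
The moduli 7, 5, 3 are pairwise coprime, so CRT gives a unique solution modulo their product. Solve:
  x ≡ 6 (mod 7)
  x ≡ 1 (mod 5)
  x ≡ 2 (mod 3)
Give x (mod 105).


Moduli 7, 5, 3 are pairwise coprime; by CRT there is a unique solution modulo M = 7 · 5 · 3 = 105.
Solve pairwise, accumulating the modulus:
  Start with x ≡ 6 (mod 7).
  Combine with x ≡ 1 (mod 5): since gcd(7, 5) = 1, we get a unique residue mod 35.
    Write x = 6 + 7·t and substitute into x ≡ 1 (mod 5): 7·t ≡ 1 − 6 = -5 (mod 5).
    Reduce coefficients mod 5: 2·t ≡ 0 (mod 5).
    The inverse of 2 mod 5 is 3 (since 2·3 = 6 = 1·5 + 1), so t ≡ 3·0 = 0 ≡ 0 (mod 5).
    Then x = 6 + 7·0 = 6, valid modulo lcm(7, 5) = 35: x ≡ 6 (mod 35).
  Combine with x ≡ 2 (mod 3): since gcd(35, 3) = 1, we get a unique residue mod 105.
    Write x = 6 + 35·t and substitute into x ≡ 2 (mod 3): 35·t ≡ 2 − 6 = -4 (mod 3).
    Reduce coefficients mod 3: 2·t ≡ 2 (mod 3).
    The inverse of 2 mod 3 is 2 (since 2·2 = 4 = 1·3 + 1), so t ≡ 2·2 = 4 ≡ 1 (mod 3).
    Then x = 6 + 35·1 = 41, valid modulo lcm(35, 3) = 105: x ≡ 41 (mod 105).
Verify: 41 mod 7 = 6 ✓, 41 mod 5 = 1 ✓, 41 mod 3 = 2 ✓.

x ≡ 41 (mod 105).


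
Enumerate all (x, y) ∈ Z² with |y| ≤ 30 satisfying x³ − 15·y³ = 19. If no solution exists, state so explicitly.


The equation is x³ - 15y³ = 19. For fixed y, x³ = 15·y³ + 19, so a solution requires the RHS to be a perfect cube.
Strategy: iterate y from -30 to 30, compute RHS = 15·y³ + 19, and check whether it is a (positive or negative) perfect cube.
Check small values of y:
  y = 0: RHS = 19 is not a perfect cube.
  y = 1: RHS = 34 is not a perfect cube.
  y = -1: RHS = 4 is not a perfect cube.
  y = 2: RHS = 139 is not a perfect cube.
  y = -2: RHS = -101 is not a perfect cube.
  y = 3: RHS = 424 is not a perfect cube.
  y = -3: RHS = -386 is not a perfect cube.
Continuing the search up to |y| = 30 finds no solutions either.
No (x, y) in the scanned range satisfies the equation.

No integer solutions with |y| ≤ 30.


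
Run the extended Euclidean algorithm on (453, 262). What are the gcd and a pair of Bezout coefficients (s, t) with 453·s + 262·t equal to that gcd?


Euclidean algorithm on (453, 262) — divide until remainder is 0:
  453 = 1 · 262 + 191
  262 = 1 · 191 + 71
  191 = 2 · 71 + 49
  71 = 1 · 49 + 22
  49 = 2 · 22 + 5
  22 = 4 · 5 + 2
  5 = 2 · 2 + 1
  2 = 2 · 1 + 0
gcd(453, 262) = 1.
Track Bezout coefficients alongside the remainders: start with r₀ = 453 = a·1 + b·0 (s = 1, t = 0) and r₁ = 262 = a·0 + b·1 (s = 0, t = 1); each new remainder r_{k+1} = r_{k-1} − q_k·r_k inherits s_{k+1} = s_{k-1} − q_k·s_k, t_{k+1} = t_{k-1} − q_k·t_k, so r_k = a·s_k + b·t_k at every step:
  q = 1: r = 191, s = 1 − 1·0 = 1, t = 0 − 1·1 = -1  (check: 453·1 + 262·(-1) = 191)
  q = 1: r = 71, s = 0 − 1·1 = -1, t = 1 − 1·(-1) = 2  (check: 453·(-1) + 262·2 = 71)
  q = 2: r = 49, s = 1 − 2·(-1) = 3, t = -1 − 2·2 = -5  (check: 453·3 + 262·(-5) = 49)
  q = 1: r = 22, s = -1 − 1·3 = -4, t = 2 − 1·(-5) = 7  (check: 453·(-4) + 262·7 = 22)
  q = 2: r = 5, s = 3 − 2·(-4) = 11, t = -5 − 2·7 = -19  (check: 453·11 + 262·(-19) = 5)
  q = 4: r = 2, s = -4 − 4·11 = -48, t = 7 − 4·(-19) = 83  (check: 453·(-48) + 262·83 = 2)
  q = 2: r = 1, s = 11 − 2·(-48) = 107, t = -19 − 2·83 = -185  (check: 453·107 + 262·(-185) = 1)
The row with r = 1 (the gcd) gives the Bezout coefficients s = 107, t = -185.
Result: 453 · (107) + 262 · (-185) = 1.

gcd(453, 262) = 1; s = 107, t = -185 (check: 453·107 + 262·(-185) = 1).


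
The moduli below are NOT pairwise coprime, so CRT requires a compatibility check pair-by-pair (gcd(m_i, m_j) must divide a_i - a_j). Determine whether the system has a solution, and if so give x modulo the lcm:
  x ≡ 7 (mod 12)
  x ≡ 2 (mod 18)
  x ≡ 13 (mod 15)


Moduli 12, 18, 15 are not pairwise coprime, so CRT works modulo lcm(m_i) when all pairwise compatibility conditions hold.
Pairwise compatibility: gcd(m_i, m_j) must divide a_i - a_j for every pair.
Merge one congruence at a time:
  Start: x ≡ 7 (mod 12).
  Combine with x ≡ 2 (mod 18): gcd(12, 18) = 6, and 2 - 7 = -5 is NOT divisible by 6.
    ⇒ system is inconsistent (no integer solution).

No solution (the system is inconsistent).


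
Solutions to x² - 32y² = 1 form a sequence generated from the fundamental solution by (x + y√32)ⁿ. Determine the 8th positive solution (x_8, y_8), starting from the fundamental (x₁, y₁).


Step 1: Find the fundamental solution (x₁, y₁) of x² - 32y² = 1.
  Expand √32 as a continued fraction. a₀ = ⌊√32⌋ = 5; iterate m_{k+1} = d_k·a_k − m_k, d_{k+1} = (32 − m_{k+1}²)/d_k, a_{k+1} = ⌊(a₀ + m_{k+1})/d_{k+1}⌋ (starting m₀ = 0, d₀ = 1), with convergents p_k = a_k·p_{k-1} + p_{k-2}, q_k = a_k·q_{k-1} + q_{k-2} (p₋₁ = 1, q₋₁ = 0):
  k = 0: a₀ = 5; p₀/q₀ = 5/1; p₀² − 32·q₀² = 25 − 32 = -7.
  k = 1: m = 5, d = 7, a = ⌊(5 + 5)/7⌋ = 1; p/q = (1·5 + 1)/(1·1 + 0) = 6/1; p² − 32·q² = 36 − 32 = 4.
  k = 2: m = 2, d = 4, a = ⌊(5 + 2)/4⌋ = 1; p/q = (1·6 + 5)/(1·1 + 1) = 11/2; p² − 32·q² = 121 − 128 = -7.
  k = 3: m = 2, d = 7, a = ⌊(5 + 2)/7⌋ = 1; p/q = (1·11 + 6)/(1·2 + 1) = 17/3; p² − 32·q² = 289 − 288 = 1.
  The first convergent with p² − 32·q² = 1 gives the fundamental solution (x₁, y₁) = (17, 3).
Step 2: Apply the recurrence (x_{n+1}, y_{n+1}) = (x₁x_n + 32y₁y_n, x₁y_n + y₁x_n) repeatedly.
  From (x_1, y_1) = (17, 3): x_2 = 17·17 + 32·3·3 = 577; y_2 = 17·3 + 3·17 = 102.
  From (x_2, y_2) = (577, 102): x_3 = 17·577 + 32·3·102 = 19601; y_3 = 17·102 + 3·577 = 3465.
  From (x_3, y_3) = (19601, 3465): x_4 = 17·19601 + 32·3·3465 = 665857; y_4 = 17·3465 + 3·19601 = 117708.
  From (x_4, y_4) = (665857, 117708): x_5 = 17·665857 + 32·3·117708 = 22619537; y_5 = 17·117708 + 3·665857 = 3998607.
  From (x_5, y_5) = (22619537, 3998607): x_6 = 17·22619537 + 32·3·3998607 = 768398401; y_6 = 17·3998607 + 3·22619537 = 135834930.
  From (x_6, y_6) = (768398401, 135834930): x_7 = 17·768398401 + 32·3·135834930 = 26102926097; y_7 = 17·135834930 + 3·768398401 = 4614389013.
  From (x_7, y_7) = (26102926097, 4614389013): x_8 = 17·26102926097 + 32·3·4614389013 = 886731088897; y_8 = 17·4614389013 + 3·26102926097 = 156753391512.
Step 3: Verify x_8² - 32·y_8² = 786292024016459316676609 - 786292024016459316676608 = 1 (should be 1). ✓

(x_1, y_1) = (17, 3); (x_8, y_8) = (886731088897, 156753391512).


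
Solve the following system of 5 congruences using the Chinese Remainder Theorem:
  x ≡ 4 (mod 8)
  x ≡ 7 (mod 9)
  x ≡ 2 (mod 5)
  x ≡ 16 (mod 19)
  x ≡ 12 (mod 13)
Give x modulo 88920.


Product of moduli M = 8 · 9 · 5 · 19 · 13 = 88920.
Merge one congruence at a time:
  Start: x ≡ 4 (mod 8).
  Combine with x ≡ 7 (mod 9); new modulus lcm = 72.
    Write x = 4 + 8·t and substitute into x ≡ 7 (mod 9): 8·t ≡ 7 − 4 = 3 (mod 9).
    The inverse of 8 mod 9 is 8 (since 8·8 = 64 = 7·9 + 1), so t ≡ 8·3 = 24 ≡ 6 (mod 9).
    Then x = 4 + 8·6 = 52, valid modulo lcm(8, 9) = 72: x ≡ 52 (mod 72).
  Combine with x ≡ 2 (mod 5); new modulus lcm = 360.
    Write x = 52 + 72·t and substitute into x ≡ 2 (mod 5): 72·t ≡ 2 − 52 = -50 (mod 5).
    Reduce coefficients mod 5: 2·t ≡ 0 (mod 5).
    The inverse of 2 mod 5 is 3 (since 2·3 = 6 = 1·5 + 1), so t ≡ 3·0 = 0 ≡ 0 (mod 5).
    Then x = 52 + 72·0 = 52, valid modulo lcm(72, 5) = 360: x ≡ 52 (mod 360).
  Combine with x ≡ 16 (mod 19); new modulus lcm = 6840.
    Write x = 52 + 360·t and substitute into x ≡ 16 (mod 19): 360·t ≡ 16 − 52 = -36 (mod 19).
    Reduce coefficients mod 19: 18·t ≡ 2 (mod 19).
    The inverse of 18 mod 19 is 18 (since 18·18 = 324 = 17·19 + 1), so t ≡ 18·2 = 36 ≡ 17 (mod 19).
    Then x = 52 + 360·17 = 6172, valid modulo lcm(360, 19) = 6840: x ≡ 6172 (mod 6840).
  Combine with x ≡ 12 (mod 13); new modulus lcm = 88920.
    Write x = 6172 + 6840·t and substitute into x ≡ 12 (mod 13): 6840·t ≡ 12 − 6172 = -6160 (mod 13).
    Reduce coefficients mod 13: 2·t ≡ 2 (mod 13).
    The inverse of 2 mod 13 is 7 (since 2·7 = 14 = 1·13 + 1), so t ≡ 7·2 = 14 ≡ 1 (mod 13).
    Then x = 6172 + 6840·1 = 13012, valid modulo lcm(6840, 13) = 88920: x ≡ 13012 (mod 88920).
Verify against each original: 13012 mod 8 = 4, 13012 mod 9 = 7, 13012 mod 5 = 2, 13012 mod 19 = 16, 13012 mod 13 = 12.

x ≡ 13012 (mod 88920).


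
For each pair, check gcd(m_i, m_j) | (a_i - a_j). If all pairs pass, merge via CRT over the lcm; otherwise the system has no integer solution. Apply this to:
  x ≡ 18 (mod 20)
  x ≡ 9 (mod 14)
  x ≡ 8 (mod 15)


Moduli 20, 14, 15 are not pairwise coprime, so CRT works modulo lcm(m_i) when all pairwise compatibility conditions hold.
Pairwise compatibility: gcd(m_i, m_j) must divide a_i - a_j for every pair.
Merge one congruence at a time:
  Start: x ≡ 18 (mod 20).
  Combine with x ≡ 9 (mod 14): gcd(20, 14) = 2, and 9 - 18 = -9 is NOT divisible by 2.
    ⇒ system is inconsistent (no integer solution).

No solution (the system is inconsistent).


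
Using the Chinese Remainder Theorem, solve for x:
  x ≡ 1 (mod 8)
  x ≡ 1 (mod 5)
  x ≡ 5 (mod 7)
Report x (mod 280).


Moduli 8, 5, 7 are pairwise coprime; by CRT there is a unique solution modulo M = 8 · 5 · 7 = 280.
Solve pairwise, accumulating the modulus:
  Start with x ≡ 1 (mod 8).
  Combine with x ≡ 1 (mod 5): since gcd(8, 5) = 1, we get a unique residue mod 40.
    Write x = 1 + 8·t and substitute into x ≡ 1 (mod 5): 8·t ≡ 1 − 1 = 0 (mod 5).
    Reduce coefficients mod 5: 3·t ≡ 0 (mod 5).
    The inverse of 3 mod 5 is 2 (since 3·2 = 6 = 1·5 + 1), so t ≡ 2·0 = 0 ≡ 0 (mod 5).
    Then x = 1 + 8·0 = 1, valid modulo lcm(8, 5) = 40: x ≡ 1 (mod 40).
  Combine with x ≡ 5 (mod 7): since gcd(40, 7) = 1, we get a unique residue mod 280.
    Write x = 1 + 40·t and substitute into x ≡ 5 (mod 7): 40·t ≡ 5 − 1 = 4 (mod 7).
    Reduce coefficients mod 7: 5·t ≡ 4 (mod 7).
    The inverse of 5 mod 7 is 3 (since 5·3 = 15 = 2·7 + 1), so t ≡ 3·4 = 12 ≡ 5 (mod 7).
    Then x = 1 + 40·5 = 201, valid modulo lcm(40, 7) = 280: x ≡ 201 (mod 280).
Verify: 201 mod 8 = 1 ✓, 201 mod 5 = 1 ✓, 201 mod 7 = 5 ✓.

x ≡ 201 (mod 280).


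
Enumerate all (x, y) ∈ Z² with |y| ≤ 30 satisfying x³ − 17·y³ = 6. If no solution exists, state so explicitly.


The equation is x³ - 17y³ = 6. For fixed y, x³ = 17·y³ + 6, so a solution requires the RHS to be a perfect cube.
Strategy: iterate y from -30 to 30, compute RHS = 17·y³ + 6, and check whether it is a (positive or negative) perfect cube.
Check small values of y:
  y = 0: RHS = 6 is not a perfect cube.
  y = 1: RHS = 23 is not a perfect cube.
  y = -1: RHS = -11 is not a perfect cube.
  y = 2: RHS = 142 is not a perfect cube.
  y = -2: RHS = -130 is not a perfect cube.
  y = 3: RHS = 465 is not a perfect cube.
  y = -3: RHS = -453 is not a perfect cube.
Continuing the search up to |y| = 30 finds no solutions either.
No (x, y) in the scanned range satisfies the equation.

No integer solutions with |y| ≤ 30.


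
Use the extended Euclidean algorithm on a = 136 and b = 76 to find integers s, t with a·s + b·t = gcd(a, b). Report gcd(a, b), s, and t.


Euclidean algorithm on (136, 76) — divide until remainder is 0:
  136 = 1 · 76 + 60
  76 = 1 · 60 + 16
  60 = 3 · 16 + 12
  16 = 1 · 12 + 4
  12 = 3 · 4 + 0
gcd(136, 76) = 4.
Track Bezout coefficients alongside the remainders: start with r₀ = 136 = a·1 + b·0 (s = 1, t = 0) and r₁ = 76 = a·0 + b·1 (s = 0, t = 1); each new remainder r_{k+1} = r_{k-1} − q_k·r_k inherits s_{k+1} = s_{k-1} − q_k·s_k, t_{k+1} = t_{k-1} − q_k·t_k, so r_k = a·s_k + b·t_k at every step:
  q = 1: r = 60, s = 1 − 1·0 = 1, t = 0 − 1·1 = -1  (check: 136·1 + 76·(-1) = 60)
  q = 1: r = 16, s = 0 − 1·1 = -1, t = 1 − 1·(-1) = 2  (check: 136·(-1) + 76·2 = 16)
  q = 3: r = 12, s = 1 − 3·(-1) = 4, t = -1 − 3·2 = -7  (check: 136·4 + 76·(-7) = 12)
  q = 1: r = 4, s = -1 − 1·4 = -5, t = 2 − 1·(-7) = 9  (check: 136·(-5) + 76·9 = 4)
The row with r = 4 (the gcd) gives the Bezout coefficients s = -5, t = 9.
Result: 136 · (-5) + 76 · (9) = 4.

gcd(136, 76) = 4; s = -5, t = 9 (check: 136·(-5) + 76·9 = 4).


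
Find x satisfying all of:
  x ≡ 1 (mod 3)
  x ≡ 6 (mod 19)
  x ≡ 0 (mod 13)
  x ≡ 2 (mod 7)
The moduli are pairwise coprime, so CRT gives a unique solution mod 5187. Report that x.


Product of moduli M = 3 · 19 · 13 · 7 = 5187.
Merge one congruence at a time:
  Start: x ≡ 1 (mod 3).
  Combine with x ≡ 6 (mod 19); new modulus lcm = 57.
    Write x = 1 + 3·t and substitute into x ≡ 6 (mod 19): 3·t ≡ 6 − 1 = 5 (mod 19).
    The inverse of 3 mod 19 is 13 (since 3·13 = 39 = 2·19 + 1), so t ≡ 13·5 = 65 ≡ 8 (mod 19).
    Then x = 1 + 3·8 = 25, valid modulo lcm(3, 19) = 57: x ≡ 25 (mod 57).
  Combine with x ≡ 0 (mod 13); new modulus lcm = 741.
    Write x = 25 + 57·t and substitute into x ≡ 0 (mod 13): 57·t ≡ 0 − 25 = -25 (mod 13).
    Reduce coefficients mod 13: 5·t ≡ 1 (mod 13).
    The inverse of 5 mod 13 is 8 (since 5·8 = 40 = 3·13 + 1), so t ≡ 8·1 = 8 ≡ 8 (mod 13).
    Then x = 25 + 57·8 = 481, valid modulo lcm(57, 13) = 741: x ≡ 481 (mod 741).
  Combine with x ≡ 2 (mod 7); new modulus lcm = 5187.
    Write x = 481 + 741·t and substitute into x ≡ 2 (mod 7): 741·t ≡ 2 − 481 = -479 (mod 7).
    Reduce coefficients mod 7: 6·t ≡ 4 (mod 7).
    The inverse of 6 mod 7 is 6 (since 6·6 = 36 = 5·7 + 1), so t ≡ 6·4 = 24 ≡ 3 (mod 7).
    Then x = 481 + 741·3 = 2704, valid modulo lcm(741, 7) = 5187: x ≡ 2704 (mod 5187).
Verify against each original: 2704 mod 3 = 1, 2704 mod 19 = 6, 2704 mod 13 = 0, 2704 mod 7 = 2.

x ≡ 2704 (mod 5187).


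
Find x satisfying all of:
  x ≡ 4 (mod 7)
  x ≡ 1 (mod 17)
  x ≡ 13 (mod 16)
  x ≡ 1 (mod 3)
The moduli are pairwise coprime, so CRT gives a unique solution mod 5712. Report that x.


Product of moduli M = 7 · 17 · 16 · 3 = 5712.
Merge one congruence at a time:
  Start: x ≡ 4 (mod 7).
  Combine with x ≡ 1 (mod 17); new modulus lcm = 119.
    Write x = 4 + 7·t and substitute into x ≡ 1 (mod 17): 7·t ≡ 1 − 4 = -3 (mod 17).
    Reduce coefficients mod 17: 7·t ≡ 14 (mod 17).
    The inverse of 7 mod 17 is 5 (since 7·5 = 35 = 2·17 + 1), so t ≡ 5·14 = 70 ≡ 2 (mod 17).
    Then x = 4 + 7·2 = 18, valid modulo lcm(7, 17) = 119: x ≡ 18 (mod 119).
  Combine with x ≡ 13 (mod 16); new modulus lcm = 1904.
    Write x = 18 + 119·t and substitute into x ≡ 13 (mod 16): 119·t ≡ 13 − 18 = -5 (mod 16).
    Reduce coefficients mod 16: 7·t ≡ 11 (mod 16).
    The inverse of 7 mod 16 is 7 (since 7·7 = 49 = 3·16 + 1), so t ≡ 7·11 = 77 ≡ 13 (mod 16).
    Then x = 18 + 119·13 = 1565, valid modulo lcm(119, 16) = 1904: x ≡ 1565 (mod 1904).
  Combine with x ≡ 1 (mod 3); new modulus lcm = 5712.
    Write x = 1565 + 1904·t and substitute into x ≡ 1 (mod 3): 1904·t ≡ 1 − 1565 = -1564 (mod 3).
    Reduce coefficients mod 3: 2·t ≡ 2 (mod 3).
    The inverse of 2 mod 3 is 2 (since 2·2 = 4 = 1·3 + 1), so t ≡ 2·2 = 4 ≡ 1 (mod 3).
    Then x = 1565 + 1904·1 = 3469, valid modulo lcm(1904, 3) = 5712: x ≡ 3469 (mod 5712).
Verify against each original: 3469 mod 7 = 4, 3469 mod 17 = 1, 3469 mod 16 = 13, 3469 mod 3 = 1.

x ≡ 3469 (mod 5712).


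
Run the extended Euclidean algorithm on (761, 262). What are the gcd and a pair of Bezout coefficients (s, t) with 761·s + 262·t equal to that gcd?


Euclidean algorithm on (761, 262) — divide until remainder is 0:
  761 = 2 · 262 + 237
  262 = 1 · 237 + 25
  237 = 9 · 25 + 12
  25 = 2 · 12 + 1
  12 = 12 · 1 + 0
gcd(761, 262) = 1.
Track Bezout coefficients alongside the remainders: start with r₀ = 761 = a·1 + b·0 (s = 1, t = 0) and r₁ = 262 = a·0 + b·1 (s = 0, t = 1); each new remainder r_{k+1} = r_{k-1} − q_k·r_k inherits s_{k+1} = s_{k-1} − q_k·s_k, t_{k+1} = t_{k-1} − q_k·t_k, so r_k = a·s_k + b·t_k at every step:
  q = 2: r = 237, s = 1 − 2·0 = 1, t = 0 − 2·1 = -2  (check: 761·1 + 262·(-2) = 237)
  q = 1: r = 25, s = 0 − 1·1 = -1, t = 1 − 1·(-2) = 3  (check: 761·(-1) + 262·3 = 25)
  q = 9: r = 12, s = 1 − 9·(-1) = 10, t = -2 − 9·3 = -29  (check: 761·10 + 262·(-29) = 12)
  q = 2: r = 1, s = -1 − 2·10 = -21, t = 3 − 2·(-29) = 61  (check: 761·(-21) + 262·61 = 1)
The row with r = 1 (the gcd) gives the Bezout coefficients s = -21, t = 61.
Result: 761 · (-21) + 262 · (61) = 1.

gcd(761, 262) = 1; s = -21, t = 61 (check: 761·(-21) + 262·61 = 1).


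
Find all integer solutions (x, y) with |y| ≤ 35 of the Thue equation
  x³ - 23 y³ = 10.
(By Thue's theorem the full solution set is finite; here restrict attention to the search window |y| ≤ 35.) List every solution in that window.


The equation is x³ - 23y³ = 10. For fixed y, x³ = 23·y³ + 10, so a solution requires the RHS to be a perfect cube.
Strategy: iterate y from -35 to 35, compute RHS = 23·y³ + 10, and check whether it is a (positive or negative) perfect cube.
Check small values of y:
  y = 0: RHS = 10 is not a perfect cube.
  y = 1: RHS = 33 is not a perfect cube.
  y = -1: RHS = -13 is not a perfect cube.
  y = 2: RHS = 194 is not a perfect cube.
  y = -2: RHS = -174 is not a perfect cube.
  y = 3: RHS = 631 is not a perfect cube.
  y = -3: RHS = -611 is not a perfect cube.
Continuing the search up to |y| = 35 finds no solutions either.
No (x, y) in the scanned range satisfies the equation.

No integer solutions with |y| ≤ 35.


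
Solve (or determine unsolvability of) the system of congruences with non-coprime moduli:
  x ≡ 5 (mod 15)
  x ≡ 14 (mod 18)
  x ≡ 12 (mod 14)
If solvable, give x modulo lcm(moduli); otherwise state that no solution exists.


Moduli 15, 18, 14 are not pairwise coprime, so CRT works modulo lcm(m_i) when all pairwise compatibility conditions hold.
Pairwise compatibility: gcd(m_i, m_j) must divide a_i - a_j for every pair.
Merge one congruence at a time:
  Start: x ≡ 5 (mod 15).
  Combine with x ≡ 14 (mod 18): gcd(15, 18) = 3; 14 - 5 = 9, which IS divisible by 3, so compatible.
    Write x = 5 + 15·t and substitute into x ≡ 14 (mod 18): 15·t ≡ 14 − 5 = 9 (mod 18).
    Divide the congruence (and modulus) by g = 3: 5·t ≡ 3 (mod 6).
    The inverse of 5 mod 6 is 5 (since 5·5 = 25 = 4·6 + 1), so t ≡ 5·3 = 15 ≡ 3 (mod 6).
    Then x = 5 + 15·3 = 50, valid modulo lcm(15, 18) = 90: x ≡ 50 (mod 90).
  Combine with x ≡ 12 (mod 14): gcd(90, 14) = 2; 12 - 50 = -38, which IS divisible by 2, so compatible.
    Write x = 50 + 90·t and substitute into x ≡ 12 (mod 14): 90·t ≡ 12 − 50 = -38 (mod 14).
    Divide the congruence (and modulus) by g = 2: 45·t ≡ -19 (mod 7).
    Reduce coefficients mod 7: 3·t ≡ 2 (mod 7).
    The inverse of 3 mod 7 is 5 (since 3·5 = 15 = 2·7 + 1), so t ≡ 5·2 = 10 ≡ 3 (mod 7).
    Then x = 50 + 90·3 = 320, valid modulo lcm(90, 14) = 630: x ≡ 320 (mod 630).
Verify: 320 mod 15 = 5, 320 mod 18 = 14, 320 mod 14 = 12.

x ≡ 320 (mod 630).


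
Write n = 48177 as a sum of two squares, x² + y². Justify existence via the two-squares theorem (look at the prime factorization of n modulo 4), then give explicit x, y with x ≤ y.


Step 1: Factor n = 48177 = 3^2 · 53 · 101.
Step 2: Check the mod-4 condition on each prime factor: 3 ≡ 3 (mod 4), exponent 2 (must be even); 53 ≡ 1 (mod 4), exponent 1; 101 ≡ 1 (mod 4), exponent 1.
All primes ≡ 3 (mod 4) appear to even exponent (or don't appear), so by the two-squares theorem n IS expressible as a sum of two squares.
Step 3: Build a representation. Group n = k² · m with k = 3 and m = 53 · 101 = 5353 (a product of primes ≡ 1 (mod 4)); a representation of m scales to one of n via (k·x)² + (k·y)² = k²(x² + y²). Each prime p ≡ 1 (mod 4) is itself a sum of two squares; find a² by testing p − a² for a perfect square:
  53: 53 − 1² = 52, 53 − 2² = 49 = 7² ⇒ 53 = 2² + 7².
  101: 101 − 1² = 100 = 10² ⇒ 101 = 1² + 10².
  Combine using the Brahmagupta–Fibonacci identity (a² + b²)(c² + d²) = (ac − bd)² + (ad + bc)² = (ac + bd)² + (ad − bc)²:
  53 · 101 = 5353: from (2² + 7²)(1² + 10²), take (2·1 − 7·10, 2·10 + 7·1) = (2 − 70, 20 + 7) = (-68, 27); dropping signs (only squares matter) gives (68, 27); check 68² + 27² = 4624 + 729 = 5353 ✓.
  Scale by k = 3: (3·68, 3·27) = (204, 81).
Step 4: Order so x ≤ y and verify: 81² + 204² = 6561 + 41616 = 48177 = n. ✓

n = 48177 = 81² + 204² (one valid representation with x ≤ y).


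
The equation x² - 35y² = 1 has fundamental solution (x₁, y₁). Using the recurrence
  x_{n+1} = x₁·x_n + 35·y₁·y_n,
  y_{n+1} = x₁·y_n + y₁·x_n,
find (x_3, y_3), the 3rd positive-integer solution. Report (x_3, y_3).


Step 1: Find the fundamental solution (x₁, y₁) of x² - 35y² = 1.
  Expand √35 as a continued fraction. a₀ = ⌊√35⌋ = 5; iterate m_{k+1} = d_k·a_k − m_k, d_{k+1} = (35 − m_{k+1}²)/d_k, a_{k+1} = ⌊(a₀ + m_{k+1})/d_{k+1}⌋ (starting m₀ = 0, d₀ = 1), with convergents p_k = a_k·p_{k-1} + p_{k-2}, q_k = a_k·q_{k-1} + q_{k-2} (p₋₁ = 1, q₋₁ = 0):
  k = 0: a₀ = 5; p₀/q₀ = 5/1; p₀² − 35·q₀² = 25 − 35 = -10.
  k = 1: m = 5, d = 10, a = ⌊(5 + 5)/10⌋ = 1; p/q = (1·5 + 1)/(1·1 + 0) = 6/1; p² − 35·q² = 36 − 35 = 1.
  The first convergent with p² − 35·q² = 1 gives the fundamental solution (x₁, y₁) = (6, 1).
Step 2: Apply the recurrence (x_{n+1}, y_{n+1}) = (x₁x_n + 35y₁y_n, x₁y_n + y₁x_n) repeatedly.
  From (x_1, y_1) = (6, 1): x_2 = 6·6 + 35·1·1 = 71; y_2 = 6·1 + 1·6 = 12.
  From (x_2, y_2) = (71, 12): x_3 = 6·71 + 35·1·12 = 846; y_3 = 6·12 + 1·71 = 143.
Step 3: Verify x_3² - 35·y_3² = 715716 - 715715 = 1 (should be 1). ✓

(x_1, y_1) = (6, 1); (x_3, y_3) = (846, 143).


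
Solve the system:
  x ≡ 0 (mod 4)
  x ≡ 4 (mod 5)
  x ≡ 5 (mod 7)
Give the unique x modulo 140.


Moduli 4, 5, 7 are pairwise coprime; by CRT there is a unique solution modulo M = 4 · 5 · 7 = 140.
Solve pairwise, accumulating the modulus:
  Start with x ≡ 0 (mod 4).
  Combine with x ≡ 4 (mod 5): since gcd(4, 5) = 1, we get a unique residue mod 20.
    Write x = 0 + 4·t and substitute into x ≡ 4 (mod 5): 4·t ≡ 4 − 0 = 4 (mod 5).
    The inverse of 4 mod 5 is 4 (since 4·4 = 16 = 3·5 + 1), so t ≡ 4·4 = 16 ≡ 1 (mod 5).
    Then x = 0 + 4·1 = 4, valid modulo lcm(4, 5) = 20: x ≡ 4 (mod 20).
  Combine with x ≡ 5 (mod 7): since gcd(20, 7) = 1, we get a unique residue mod 140.
    Write x = 4 + 20·t and substitute into x ≡ 5 (mod 7): 20·t ≡ 5 − 4 = 1 (mod 7).
    Reduce coefficients mod 7: 6·t ≡ 1 (mod 7).
    The inverse of 6 mod 7 is 6 (since 6·6 = 36 = 5·7 + 1), so t ≡ 6·1 = 6 ≡ 6 (mod 7).
    Then x = 4 + 20·6 = 124, valid modulo lcm(20, 7) = 140: x ≡ 124 (mod 140).
Verify: 124 mod 4 = 0 ✓, 124 mod 5 = 4 ✓, 124 mod 7 = 5 ✓.

x ≡ 124 (mod 140).


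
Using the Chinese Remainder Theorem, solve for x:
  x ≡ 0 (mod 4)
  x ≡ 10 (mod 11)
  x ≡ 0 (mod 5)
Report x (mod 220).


Moduli 4, 11, 5 are pairwise coprime; by CRT there is a unique solution modulo M = 4 · 11 · 5 = 220.
Solve pairwise, accumulating the modulus:
  Start with x ≡ 0 (mod 4).
  Combine with x ≡ 10 (mod 11): since gcd(4, 11) = 1, we get a unique residue mod 44.
    Write x = 0 + 4·t and substitute into x ≡ 10 (mod 11): 4·t ≡ 10 − 0 = 10 (mod 11).
    The inverse of 4 mod 11 is 3 (since 4·3 = 12 = 1·11 + 1), so t ≡ 3·10 = 30 ≡ 8 (mod 11).
    Then x = 0 + 4·8 = 32, valid modulo lcm(4, 11) = 44: x ≡ 32 (mod 44).
  Combine with x ≡ 0 (mod 5): since gcd(44, 5) = 1, we get a unique residue mod 220.
    Write x = 32 + 44·t and substitute into x ≡ 0 (mod 5): 44·t ≡ 0 − 32 = -32 (mod 5).
    Reduce coefficients mod 5: 4·t ≡ 3 (mod 5).
    The inverse of 4 mod 5 is 4 (since 4·4 = 16 = 3·5 + 1), so t ≡ 4·3 = 12 ≡ 2 (mod 5).
    Then x = 32 + 44·2 = 120, valid modulo lcm(44, 5) = 220: x ≡ 120 (mod 220).
Verify: 120 mod 4 = 0 ✓, 120 mod 11 = 10 ✓, 120 mod 5 = 0 ✓.

x ≡ 120 (mod 220).


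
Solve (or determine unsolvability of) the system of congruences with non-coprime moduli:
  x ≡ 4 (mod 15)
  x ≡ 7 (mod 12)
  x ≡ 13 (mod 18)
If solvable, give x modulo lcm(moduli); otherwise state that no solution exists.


Moduli 15, 12, 18 are not pairwise coprime, so CRT works modulo lcm(m_i) when all pairwise compatibility conditions hold.
Pairwise compatibility: gcd(m_i, m_j) must divide a_i - a_j for every pair.
Merge one congruence at a time:
  Start: x ≡ 4 (mod 15).
  Combine with x ≡ 7 (mod 12): gcd(15, 12) = 3; 7 - 4 = 3, which IS divisible by 3, so compatible.
    Write x = 4 + 15·t and substitute into x ≡ 7 (mod 12): 15·t ≡ 7 − 4 = 3 (mod 12).
    Divide the congruence (and modulus) by g = 3: 5·t ≡ 1 (mod 4).
    Reduce coefficients mod 4: 1·t ≡ 1 (mod 4).
    So t ≡ 1 (mod 4).
    Then x = 4 + 15·1 = 19, valid modulo lcm(15, 12) = 60: x ≡ 19 (mod 60).
  Combine with x ≡ 13 (mod 18): gcd(60, 18) = 6; 13 - 19 = -6, which IS divisible by 6, so compatible.
    Write x = 19 + 60·t and substitute into x ≡ 13 (mod 18): 60·t ≡ 13 − 19 = -6 (mod 18).
    Divide the congruence (and modulus) by g = 6: 10·t ≡ -1 (mod 3).
    Reduce coefficients mod 3: 1·t ≡ 2 (mod 3).
    So t ≡ 2 (mod 3).
    Then x = 19 + 60·2 = 139, valid modulo lcm(60, 18) = 180: x ≡ 139 (mod 180).
Verify: 139 mod 15 = 4, 139 mod 12 = 7, 139 mod 18 = 13.

x ≡ 139 (mod 180).


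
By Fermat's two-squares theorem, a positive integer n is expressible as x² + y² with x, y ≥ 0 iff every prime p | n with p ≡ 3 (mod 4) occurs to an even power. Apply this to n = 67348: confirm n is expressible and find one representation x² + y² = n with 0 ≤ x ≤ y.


Step 1: Factor n = 67348 = 2^2 · 113 · 149.
Step 2: Check the mod-4 condition on each prime factor: 2 = 2 (special); 113 ≡ 1 (mod 4), exponent 1; 149 ≡ 1 (mod 4), exponent 1.
All primes ≡ 3 (mod 4) appear to even exponent (or don't appear), so by the two-squares theorem n IS expressible as a sum of two squares.
Step 3: Build a representation. Group n = k² · m with k = 2 and m = 113 · 149 = 16837 (a product of primes ≡ 1 (mod 4)); a representation of m scales to one of n via (k·x)² + (k·y)² = k²(x² + y²). Each prime p ≡ 1 (mod 4) is itself a sum of two squares; find a² by testing p − a² for a perfect square:
  113: 113 − 1² = 112, 113 − 2² = 109, 113 − 3² = 104, 113 − 4² = 97, 113 − 5² = 88, 113 − 6² = 77, 113 − 7² = 64 = 8² ⇒ 113 = 7² + 8².
  149: 149 − 1² = 148, 149 − 2² = 145, 149 − 3² = 140, 149 − 4² = 133, 149 − 5² = 124, 149 − 6² = 113, 149 − 7² = 100 = 10² ⇒ 149 = 7² + 10².
  Combine using the Brahmagupta–Fibonacci identity (a² + b²)(c² + d²) = (ac − bd)² + (ad + bc)² = (ac + bd)² + (ad − bc)²:
  113 · 149 = 16837: from (7² + 8²)(7² + 10²), take (7·7 − 8·10, 7·10 + 8·7) = (49 − 80, 70 + 56) = (-31, 126); dropping signs (only squares matter) gives (31, 126); check 31² + 126² = 961 + 15876 = 16837 ✓.
  Scale by k = 2: (2·31, 2·126) = (62, 252).
Step 4: Order so x ≤ y and verify: 62² + 252² = 3844 + 63504 = 67348 = n. ✓

n = 67348 = 62² + 252² (one valid representation with x ≤ y).


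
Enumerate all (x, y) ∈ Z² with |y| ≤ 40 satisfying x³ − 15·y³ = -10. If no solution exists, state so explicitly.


The equation is x³ - 15y³ = -10. For fixed y, x³ = 15·y³ − 10, so a solution requires the RHS to be a perfect cube.
Strategy: iterate y from -40 to 40, compute RHS = 15·y³ − 10, and check whether it is a (positive or negative) perfect cube.
Check small values of y:
  y = 0: RHS = -10 is not a perfect cube.
  y = 1: RHS = 5 is not a perfect cube.
  y = -1: RHS = -25 is not a perfect cube.
  y = 2: RHS = 110 is not a perfect cube.
  y = -2: RHS = -130 is not a perfect cube.
  y = 3: RHS = 395 is not a perfect cube.
  y = -3: RHS = -415 is not a perfect cube.
Continuing the search up to |y| = 40 finds no solutions either.
No (x, y) in the scanned range satisfies the equation.

No integer solutions with |y| ≤ 40.


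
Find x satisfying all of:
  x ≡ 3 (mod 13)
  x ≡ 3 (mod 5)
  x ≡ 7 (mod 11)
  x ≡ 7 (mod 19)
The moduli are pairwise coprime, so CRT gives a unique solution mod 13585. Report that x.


Product of moduli M = 13 · 5 · 11 · 19 = 13585.
Merge one congruence at a time:
  Start: x ≡ 3 (mod 13).
  Combine with x ≡ 3 (mod 5); new modulus lcm = 65.
    Write x = 3 + 13·t and substitute into x ≡ 3 (mod 5): 13·t ≡ 3 − 3 = 0 (mod 5).
    Reduce coefficients mod 5: 3·t ≡ 0 (mod 5).
    The inverse of 3 mod 5 is 2 (since 3·2 = 6 = 1·5 + 1), so t ≡ 2·0 = 0 ≡ 0 (mod 5).
    Then x = 3 + 13·0 = 3, valid modulo lcm(13, 5) = 65: x ≡ 3 (mod 65).
  Combine with x ≡ 7 (mod 11); new modulus lcm = 715.
    Write x = 3 + 65·t and substitute into x ≡ 7 (mod 11): 65·t ≡ 7 − 3 = 4 (mod 11).
    Reduce coefficients mod 11: 10·t ≡ 4 (mod 11).
    The inverse of 10 mod 11 is 10 (since 10·10 = 100 = 9·11 + 1), so t ≡ 10·4 = 40 ≡ 7 (mod 11).
    Then x = 3 + 65·7 = 458, valid modulo lcm(65, 11) = 715: x ≡ 458 (mod 715).
  Combine with x ≡ 7 (mod 19); new modulus lcm = 13585.
    Write x = 458 + 715·t and substitute into x ≡ 7 (mod 19): 715·t ≡ 7 − 458 = -451 (mod 19).
    Reduce coefficients mod 19: 12·t ≡ 5 (mod 19).
    The inverse of 12 mod 19 is 8 (since 12·8 = 96 = 5·19 + 1), so t ≡ 8·5 = 40 ≡ 2 (mod 19).
    Then x = 458 + 715·2 = 1888, valid modulo lcm(715, 19) = 13585: x ≡ 1888 (mod 13585).
Verify against each original: 1888 mod 13 = 3, 1888 mod 5 = 3, 1888 mod 11 = 7, 1888 mod 19 = 7.

x ≡ 1888 (mod 13585).


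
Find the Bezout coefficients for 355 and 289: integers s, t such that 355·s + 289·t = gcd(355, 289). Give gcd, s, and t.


Euclidean algorithm on (355, 289) — divide until remainder is 0:
  355 = 1 · 289 + 66
  289 = 4 · 66 + 25
  66 = 2 · 25 + 16
  25 = 1 · 16 + 9
  16 = 1 · 9 + 7
  9 = 1 · 7 + 2
  7 = 3 · 2 + 1
  2 = 2 · 1 + 0
gcd(355, 289) = 1.
Track Bezout coefficients alongside the remainders: start with r₀ = 355 = a·1 + b·0 (s = 1, t = 0) and r₁ = 289 = a·0 + b·1 (s = 0, t = 1); each new remainder r_{k+1} = r_{k-1} − q_k·r_k inherits s_{k+1} = s_{k-1} − q_k·s_k, t_{k+1} = t_{k-1} − q_k·t_k, so r_k = a·s_k + b·t_k at every step:
  q = 1: r = 66, s = 1 − 1·0 = 1, t = 0 − 1·1 = -1  (check: 355·1 + 289·(-1) = 66)
  q = 4: r = 25, s = 0 − 4·1 = -4, t = 1 − 4·(-1) = 5  (check: 355·(-4) + 289·5 = 25)
  q = 2: r = 16, s = 1 − 2·(-4) = 9, t = -1 − 2·5 = -11  (check: 355·9 + 289·(-11) = 16)
  q = 1: r = 9, s = -4 − 1·9 = -13, t = 5 − 1·(-11) = 16  (check: 355·(-13) + 289·16 = 9)
  q = 1: r = 7, s = 9 − 1·(-13) = 22, t = -11 − 1·16 = -27  (check: 355·22 + 289·(-27) = 7)
  q = 1: r = 2, s = -13 − 1·22 = -35, t = 16 − 1·(-27) = 43  (check: 355·(-35) + 289·43 = 2)
  q = 3: r = 1, s = 22 − 3·(-35) = 127, t = -27 − 3·43 = -156  (check: 355·127 + 289·(-156) = 1)
The row with r = 1 (the gcd) gives the Bezout coefficients s = 127, t = -156.
Result: 355 · (127) + 289 · (-156) = 1.

gcd(355, 289) = 1; s = 127, t = -156 (check: 355·127 + 289·(-156) = 1).


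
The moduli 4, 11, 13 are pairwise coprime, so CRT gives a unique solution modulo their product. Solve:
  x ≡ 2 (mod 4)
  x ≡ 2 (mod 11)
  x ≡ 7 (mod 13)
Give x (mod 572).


Moduli 4, 11, 13 are pairwise coprime; by CRT there is a unique solution modulo M = 4 · 11 · 13 = 572.
Solve pairwise, accumulating the modulus:
  Start with x ≡ 2 (mod 4).
  Combine with x ≡ 2 (mod 11): since gcd(4, 11) = 1, we get a unique residue mod 44.
    Write x = 2 + 4·t and substitute into x ≡ 2 (mod 11): 4·t ≡ 2 − 2 = 0 (mod 11).
    The inverse of 4 mod 11 is 3 (since 4·3 = 12 = 1·11 + 1), so t ≡ 3·0 = 0 ≡ 0 (mod 11).
    Then x = 2 + 4·0 = 2, valid modulo lcm(4, 11) = 44: x ≡ 2 (mod 44).
  Combine with x ≡ 7 (mod 13): since gcd(44, 13) = 1, we get a unique residue mod 572.
    Write x = 2 + 44·t and substitute into x ≡ 7 (mod 13): 44·t ≡ 7 − 2 = 5 (mod 13).
    Reduce coefficients mod 13: 5·t ≡ 5 (mod 13).
    The inverse of 5 mod 13 is 8 (since 5·8 = 40 = 3·13 + 1), so t ≡ 8·5 = 40 ≡ 1 (mod 13).
    Then x = 2 + 44·1 = 46, valid modulo lcm(44, 13) = 572: x ≡ 46 (mod 572).
Verify: 46 mod 4 = 2 ✓, 46 mod 11 = 2 ✓, 46 mod 13 = 7 ✓.

x ≡ 46 (mod 572).


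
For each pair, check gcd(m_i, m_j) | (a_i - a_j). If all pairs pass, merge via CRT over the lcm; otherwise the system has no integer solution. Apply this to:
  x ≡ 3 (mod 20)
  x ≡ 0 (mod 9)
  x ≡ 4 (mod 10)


Moduli 20, 9, 10 are not pairwise coprime, so CRT works modulo lcm(m_i) when all pairwise compatibility conditions hold.
Pairwise compatibility: gcd(m_i, m_j) must divide a_i - a_j for every pair.
Merge one congruence at a time:
  Start: x ≡ 3 (mod 20).
  Combine with x ≡ 0 (mod 9): gcd(20, 9) = 1; 0 - 3 = -3, which IS divisible by 1, so compatible.
    Write x = 3 + 20·t and substitute into x ≡ 0 (mod 9): 20·t ≡ 0 − 3 = -3 (mod 9).
    Reduce coefficients mod 9: 2·t ≡ 6 (mod 9).
    The inverse of 2 mod 9 is 5 (since 2·5 = 10 = 1·9 + 1), so t ≡ 5·6 = 30 ≡ 3 (mod 9).
    Then x = 3 + 20·3 = 63, valid modulo lcm(20, 9) = 180: x ≡ 63 (mod 180).
  Combine with x ≡ 4 (mod 10): gcd(180, 10) = 10, and 4 - 63 = -59 is NOT divisible by 10.
    ⇒ system is inconsistent (no integer solution).

No solution (the system is inconsistent).


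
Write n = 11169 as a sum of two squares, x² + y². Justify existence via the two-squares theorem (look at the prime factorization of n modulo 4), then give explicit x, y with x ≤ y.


Step 1: Factor n = 11169 = 3^2 · 17 · 73.
Step 2: Check the mod-4 condition on each prime factor: 3 ≡ 3 (mod 4), exponent 2 (must be even); 17 ≡ 1 (mod 4), exponent 1; 73 ≡ 1 (mod 4), exponent 1.
All primes ≡ 3 (mod 4) appear to even exponent (or don't appear), so by the two-squares theorem n IS expressible as a sum of two squares.
Step 3: Build a representation. Group n = k² · m with k = 3 and m = 17 · 73 = 1241 (a product of primes ≡ 1 (mod 4)); a representation of m scales to one of n via (k·x)² + (k·y)² = k²(x² + y²). Each prime p ≡ 1 (mod 4) is itself a sum of two squares; find a² by testing p − a² for a perfect square:
  17: 17 − 1² = 16 = 4² ⇒ 17 = 1² + 4².
  73: 73 − 1² = 72, 73 − 2² = 69, 73 − 3² = 64 = 8² ⇒ 73 = 3² + 8².
  Combine using the Brahmagupta–Fibonacci identity (a² + b²)(c² + d²) = (ac − bd)² + (ad + bc)² = (ac + bd)² + (ad − bc)²:
  17 · 73 = 1241: from (1² + 4²)(3² + 8²), take (1·3 − 4·8, 1·8 + 4·3) = (3 − 32, 8 + 12) = (-29, 20); dropping signs (only squares matter) gives (29, 20); check 29² + 20² = 841 + 400 = 1241 ✓.
  Scale by k = 3: (3·29, 3·20) = (87, 60).
Step 4: Order so x ≤ y and verify: 60² + 87² = 3600 + 7569 = 11169 = n. ✓

n = 11169 = 60² + 87² (one valid representation with x ≤ y).


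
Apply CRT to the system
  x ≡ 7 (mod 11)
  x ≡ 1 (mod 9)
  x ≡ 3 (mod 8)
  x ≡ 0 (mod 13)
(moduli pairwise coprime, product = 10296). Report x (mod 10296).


Product of moduli M = 11 · 9 · 8 · 13 = 10296.
Merge one congruence at a time:
  Start: x ≡ 7 (mod 11).
  Combine with x ≡ 1 (mod 9); new modulus lcm = 99.
    Write x = 7 + 11·t and substitute into x ≡ 1 (mod 9): 11·t ≡ 1 − 7 = -6 (mod 9).
    Reduce coefficients mod 9: 2·t ≡ 3 (mod 9).
    The inverse of 2 mod 9 is 5 (since 2·5 = 10 = 1·9 + 1), so t ≡ 5·3 = 15 ≡ 6 (mod 9).
    Then x = 7 + 11·6 = 73, valid modulo lcm(11, 9) = 99: x ≡ 73 (mod 99).
  Combine with x ≡ 3 (mod 8); new modulus lcm = 792.
    Write x = 73 + 99·t and substitute into x ≡ 3 (mod 8): 99·t ≡ 3 − 73 = -70 (mod 8).
    Reduce coefficients mod 8: 3·t ≡ 2 (mod 8).
    The inverse of 3 mod 8 is 3 (since 3·3 = 9 = 1·8 + 1), so t ≡ 3·2 = 6 ≡ 6 (mod 8).
    Then x = 73 + 99·6 = 667, valid modulo lcm(99, 8) = 792: x ≡ 667 (mod 792).
  Combine with x ≡ 0 (mod 13); new modulus lcm = 10296.
    Write x = 667 + 792·t and substitute into x ≡ 0 (mod 13): 792·t ≡ 0 − 667 = -667 (mod 13).
    Reduce coefficients mod 13: 12·t ≡ 9 (mod 13).
    The inverse of 12 mod 13 is 12 (since 12·12 = 144 = 11·13 + 1), so t ≡ 12·9 = 108 ≡ 4 (mod 13).
    Then x = 667 + 792·4 = 3835, valid modulo lcm(792, 13) = 10296: x ≡ 3835 (mod 10296).
Verify against each original: 3835 mod 11 = 7, 3835 mod 9 = 1, 3835 mod 8 = 3, 3835 mod 13 = 0.

x ≡ 3835 (mod 10296).


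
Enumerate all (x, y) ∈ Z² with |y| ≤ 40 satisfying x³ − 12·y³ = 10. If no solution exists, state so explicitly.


The equation is x³ - 12y³ = 10. For fixed y, x³ = 12·y³ + 10, so a solution requires the RHS to be a perfect cube.
Strategy: iterate y from -40 to 40, compute RHS = 12·y³ + 10, and check whether it is a (positive or negative) perfect cube.
Check small values of y:
  y = 0: RHS = 10 is not a perfect cube.
  y = 1: RHS = 22 is not a perfect cube.
  y = -1: RHS = -2 is not a perfect cube.
  y = 2: RHS = 106 is not a perfect cube.
  y = -2: RHS = -86 is not a perfect cube.
  y = 3: RHS = 334 is not a perfect cube.
  y = -3: RHS = -314 is not a perfect cube.
Continuing the search up to |y| = 40 finds no solutions either.
No (x, y) in the scanned range satisfies the equation.

No integer solutions with |y| ≤ 40.


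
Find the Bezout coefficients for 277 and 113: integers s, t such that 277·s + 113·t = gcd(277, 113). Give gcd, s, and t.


Euclidean algorithm on (277, 113) — divide until remainder is 0:
  277 = 2 · 113 + 51
  113 = 2 · 51 + 11
  51 = 4 · 11 + 7
  11 = 1 · 7 + 4
  7 = 1 · 4 + 3
  4 = 1 · 3 + 1
  3 = 3 · 1 + 0
gcd(277, 113) = 1.
Track Bezout coefficients alongside the remainders: start with r₀ = 277 = a·1 + b·0 (s = 1, t = 0) and r₁ = 113 = a·0 + b·1 (s = 0, t = 1); each new remainder r_{k+1} = r_{k-1} − q_k·r_k inherits s_{k+1} = s_{k-1} − q_k·s_k, t_{k+1} = t_{k-1} − q_k·t_k, so r_k = a·s_k + b·t_k at every step:
  q = 2: r = 51, s = 1 − 2·0 = 1, t = 0 − 2·1 = -2  (check: 277·1 + 113·(-2) = 51)
  q = 2: r = 11, s = 0 − 2·1 = -2, t = 1 − 2·(-2) = 5  (check: 277·(-2) + 113·5 = 11)
  q = 4: r = 7, s = 1 − 4·(-2) = 9, t = -2 − 4·5 = -22  (check: 277·9 + 113·(-22) = 7)
  q = 1: r = 4, s = -2 − 1·9 = -11, t = 5 − 1·(-22) = 27  (check: 277·(-11) + 113·27 = 4)
  q = 1: r = 3, s = 9 − 1·(-11) = 20, t = -22 − 1·27 = -49  (check: 277·20 + 113·(-49) = 3)
  q = 1: r = 1, s = -11 − 1·20 = -31, t = 27 − 1·(-49) = 76  (check: 277·(-31) + 113·76 = 1)
The row with r = 1 (the gcd) gives the Bezout coefficients s = -31, t = 76.
Result: 277 · (-31) + 113 · (76) = 1.

gcd(277, 113) = 1; s = -31, t = 76 (check: 277·(-31) + 113·76 = 1).
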